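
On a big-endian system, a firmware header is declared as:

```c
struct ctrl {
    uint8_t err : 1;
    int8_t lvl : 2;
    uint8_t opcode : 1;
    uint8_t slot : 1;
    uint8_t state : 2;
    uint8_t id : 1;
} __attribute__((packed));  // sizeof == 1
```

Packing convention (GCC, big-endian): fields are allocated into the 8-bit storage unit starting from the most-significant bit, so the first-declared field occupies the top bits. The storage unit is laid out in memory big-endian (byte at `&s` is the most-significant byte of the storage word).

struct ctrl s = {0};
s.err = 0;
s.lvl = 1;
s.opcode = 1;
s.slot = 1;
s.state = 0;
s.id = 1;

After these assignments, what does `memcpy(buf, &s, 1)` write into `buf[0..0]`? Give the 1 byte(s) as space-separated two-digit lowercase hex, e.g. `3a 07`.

39

err:1 = 0 → 0x0 << 7 → word 0x00
lvl:2 = 1 → 0x1 << 5 → word 0x20
opcode:1 = 1 → 0x1 << 4 → word 0x30
slot:1 = 1 → 0x1 << 3 → word 0x38
state:2 = 0 → 0x0 << 1 → word 0x38
id:1 = 1 → 0x1 << 0 → word 0x39
word = 0x39 → big-endian bytes:
  [0]=0x39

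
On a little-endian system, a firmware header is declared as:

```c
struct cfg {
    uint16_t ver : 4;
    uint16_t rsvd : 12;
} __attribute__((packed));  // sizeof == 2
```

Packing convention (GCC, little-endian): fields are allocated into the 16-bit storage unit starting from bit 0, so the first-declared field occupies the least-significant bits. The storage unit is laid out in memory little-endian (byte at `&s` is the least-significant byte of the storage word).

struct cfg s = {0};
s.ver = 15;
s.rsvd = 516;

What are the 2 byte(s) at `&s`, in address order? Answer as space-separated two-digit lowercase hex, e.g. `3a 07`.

4f 20

ver:4 = 15 → 0xf << 0 → word 0x000f
rsvd:12 = 516 → 0x204 << 4 → word 0x204f
word = 0x204f → little-endian bytes:
  [0]=0x4f  [1]=0x20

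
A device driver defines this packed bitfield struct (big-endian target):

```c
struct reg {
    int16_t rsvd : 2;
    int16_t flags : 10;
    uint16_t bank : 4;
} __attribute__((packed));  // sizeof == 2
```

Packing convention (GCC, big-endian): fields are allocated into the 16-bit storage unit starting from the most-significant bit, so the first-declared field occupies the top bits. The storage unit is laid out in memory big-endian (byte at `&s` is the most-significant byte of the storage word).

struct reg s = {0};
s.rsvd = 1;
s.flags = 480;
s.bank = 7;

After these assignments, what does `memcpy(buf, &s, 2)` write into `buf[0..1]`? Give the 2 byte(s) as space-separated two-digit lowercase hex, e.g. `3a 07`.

5e 07

rsvd:2 = 1 → 0x1 << 14 → word 0x4000
flags:10 = 480 → 0x1e0 << 4 → word 0x5e00
bank:4 = 7 → 0x7 << 0 → word 0x5e07
word = 0x5e07 → big-endian bytes:
  [0]=0x5e  [1]=0x07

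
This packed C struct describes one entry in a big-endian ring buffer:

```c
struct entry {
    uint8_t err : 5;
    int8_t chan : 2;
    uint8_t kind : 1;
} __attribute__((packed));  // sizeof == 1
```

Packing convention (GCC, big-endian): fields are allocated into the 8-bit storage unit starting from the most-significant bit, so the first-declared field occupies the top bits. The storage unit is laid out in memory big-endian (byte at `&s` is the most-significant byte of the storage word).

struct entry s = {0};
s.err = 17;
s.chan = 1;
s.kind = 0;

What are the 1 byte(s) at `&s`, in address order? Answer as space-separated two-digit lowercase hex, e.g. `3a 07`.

8a

[3+:5] err=17 & 0x1f = 0x11; word=0x88
[1+:2] chan=1 & 0x3 = 0x1; word=0x8a
[0+:1] kind=0 & 0x1 = 0x0; word=0x8a
word = 0x8a → big-endian bytes:
  [0]=0x8a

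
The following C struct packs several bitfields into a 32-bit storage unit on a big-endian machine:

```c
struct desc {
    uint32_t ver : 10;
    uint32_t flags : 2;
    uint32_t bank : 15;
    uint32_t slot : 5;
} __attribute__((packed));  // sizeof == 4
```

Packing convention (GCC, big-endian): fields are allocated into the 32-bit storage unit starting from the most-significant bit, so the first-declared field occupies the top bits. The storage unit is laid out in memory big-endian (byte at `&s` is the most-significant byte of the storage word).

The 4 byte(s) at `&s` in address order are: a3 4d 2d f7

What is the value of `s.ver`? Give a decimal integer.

653

[0]=0xa3 [1]=0x4d [2]=0x2d [3]=0xf7 (big-endian) → word 0xa34d2df7
ver [22+:10] = (word>>22) & 0x3ff = 653  ←
flags [20+:2] = (word>>20) & 0x3 = 0
bank [5+:15] = (word>>5) & 0x7fff = 26991
slot [0+:5] = (word>>0) & 0x1f = 23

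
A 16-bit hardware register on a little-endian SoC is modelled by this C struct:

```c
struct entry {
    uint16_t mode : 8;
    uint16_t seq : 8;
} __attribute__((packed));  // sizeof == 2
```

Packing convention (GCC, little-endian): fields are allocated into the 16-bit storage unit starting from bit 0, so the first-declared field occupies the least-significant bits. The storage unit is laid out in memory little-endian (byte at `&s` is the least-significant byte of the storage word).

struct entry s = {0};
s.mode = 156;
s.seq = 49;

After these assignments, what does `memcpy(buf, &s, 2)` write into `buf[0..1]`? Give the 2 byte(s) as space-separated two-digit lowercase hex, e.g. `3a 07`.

9c 31

[0+:8] mode=156 & 0xff = 0x9c; word=0x009c
[8+:8] seq=49 & 0xff = 0x31; word=0x319c
word = 0x319c → little-endian bytes:
  [0]=0x9c  [1]=0x31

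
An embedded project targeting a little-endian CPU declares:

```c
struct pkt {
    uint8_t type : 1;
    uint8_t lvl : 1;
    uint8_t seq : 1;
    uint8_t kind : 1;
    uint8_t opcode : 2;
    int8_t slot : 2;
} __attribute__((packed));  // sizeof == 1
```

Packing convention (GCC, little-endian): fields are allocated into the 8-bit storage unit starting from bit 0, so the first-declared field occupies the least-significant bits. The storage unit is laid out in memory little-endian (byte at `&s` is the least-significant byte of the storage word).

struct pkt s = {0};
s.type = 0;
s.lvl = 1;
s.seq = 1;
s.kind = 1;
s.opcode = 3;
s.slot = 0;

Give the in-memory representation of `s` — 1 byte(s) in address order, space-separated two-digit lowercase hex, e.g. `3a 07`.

[0+:1] type=0 & 0x1 = 0x0; word=0x00
[1+:1] lvl=1 & 0x1 = 0x1; word=0x02
[2+:1] seq=1 & 0x1 = 0x1; word=0x06
[3+:1] kind=1 & 0x1 = 0x1; word=0x0e
[4+:2] opcode=3 & 0x3 = 0x3; word=0x3e
[6+:2] slot=0 & 0x3 = 0x0; word=0x3e
word = 0x3e → little-endian bytes:
  [0]=0x3e

3e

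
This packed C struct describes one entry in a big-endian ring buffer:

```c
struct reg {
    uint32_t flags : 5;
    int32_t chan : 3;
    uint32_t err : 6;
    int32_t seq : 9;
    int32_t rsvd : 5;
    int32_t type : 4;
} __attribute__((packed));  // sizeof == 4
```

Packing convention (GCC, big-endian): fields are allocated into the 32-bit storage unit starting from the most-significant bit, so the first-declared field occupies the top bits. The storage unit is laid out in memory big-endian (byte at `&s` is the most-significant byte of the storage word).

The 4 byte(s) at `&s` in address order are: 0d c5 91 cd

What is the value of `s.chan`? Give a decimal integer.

-3

[0]=0x0d [1]=0xc5 [2]=0x91 [3]=0xcd (big-endian) → word 0x0dc591cd
flags:5 @ bit 27 → (0x0dc591cd>>27)&0x1f = 0x1
chan:3 @ bit 24 → (0x0dc591cd>>24)&0x7 = 0x5  ←
err:6 @ bit 18 → (0x0dc591cd>>18)&0x3f = 0x31
seq:9 @ bit 9 → (0x0dc591cd>>9)&0x1ff = 0xc8
rsvd:5 @ bit 4 → (0x0dc591cd>>4)&0x1f = 0x1c
type:4 @ bit 0 → (0x0dc591cd>>0)&0xf = 0xd
chan signed 3b, MSB=1: 5 - 8 = -3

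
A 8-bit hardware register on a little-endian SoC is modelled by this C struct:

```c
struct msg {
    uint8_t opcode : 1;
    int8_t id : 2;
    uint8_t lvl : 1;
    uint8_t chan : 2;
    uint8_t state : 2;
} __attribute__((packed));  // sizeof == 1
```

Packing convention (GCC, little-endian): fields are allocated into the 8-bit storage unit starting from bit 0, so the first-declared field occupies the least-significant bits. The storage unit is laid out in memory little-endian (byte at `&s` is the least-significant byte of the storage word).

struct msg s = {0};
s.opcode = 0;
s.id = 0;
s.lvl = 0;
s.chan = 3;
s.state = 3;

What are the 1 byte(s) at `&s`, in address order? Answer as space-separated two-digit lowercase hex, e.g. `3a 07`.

opcode:1 = 0 → 0x0 << 0 → word 0x00
id:2 = 0 → 0x0 << 1 → word 0x00
lvl:1 = 0 → 0x0 << 3 → word 0x00
chan:2 = 3 → 0x3 << 4 → word 0x30
state:2 = 3 → 0x3 << 6 → word 0xf0
word = 0xf0 → little-endian bytes:
  [0]=0xf0

f0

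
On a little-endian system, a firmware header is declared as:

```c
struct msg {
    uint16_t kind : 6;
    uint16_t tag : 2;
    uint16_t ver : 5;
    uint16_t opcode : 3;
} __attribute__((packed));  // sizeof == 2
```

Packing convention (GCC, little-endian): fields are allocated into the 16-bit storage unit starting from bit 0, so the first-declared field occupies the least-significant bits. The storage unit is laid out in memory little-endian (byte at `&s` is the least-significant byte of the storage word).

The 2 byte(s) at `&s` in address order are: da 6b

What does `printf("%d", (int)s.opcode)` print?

[0]=0xda [1]=0x6b (little-endian) → word 0x6bda
kind:6 @ bit 0 → (0x6bda>>0)&0x3f = 0x1a
tag:2 @ bit 6 → (0x6bda>>6)&0x3 = 0x3
ver:5 @ bit 8 → (0x6bda>>8)&0x1f = 0xb
opcode:3 @ bit 13 → (0x6bda>>13)&0x7 = 0x3  ←

3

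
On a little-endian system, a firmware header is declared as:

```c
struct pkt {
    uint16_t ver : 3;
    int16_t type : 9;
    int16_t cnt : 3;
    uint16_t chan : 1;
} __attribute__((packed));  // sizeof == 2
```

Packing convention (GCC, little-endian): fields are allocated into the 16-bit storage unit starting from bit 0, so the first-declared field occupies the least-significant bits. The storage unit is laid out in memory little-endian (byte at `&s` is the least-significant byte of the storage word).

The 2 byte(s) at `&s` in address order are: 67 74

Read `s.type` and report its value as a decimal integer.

140

[0]=0x67 [1]=0x74 (little-endian) → word 0x7467
ver [0+:3] = (word>>0) & 0x7 = 7
type [3+:9] = (word>>3) & 0x1ff = 140  ←
cnt [12+:3] = (word>>12) & 0x7 = 7
chan [15+:1] = (word>>15) & 0x1 = 0
type signed 9b, MSB=0: value = 140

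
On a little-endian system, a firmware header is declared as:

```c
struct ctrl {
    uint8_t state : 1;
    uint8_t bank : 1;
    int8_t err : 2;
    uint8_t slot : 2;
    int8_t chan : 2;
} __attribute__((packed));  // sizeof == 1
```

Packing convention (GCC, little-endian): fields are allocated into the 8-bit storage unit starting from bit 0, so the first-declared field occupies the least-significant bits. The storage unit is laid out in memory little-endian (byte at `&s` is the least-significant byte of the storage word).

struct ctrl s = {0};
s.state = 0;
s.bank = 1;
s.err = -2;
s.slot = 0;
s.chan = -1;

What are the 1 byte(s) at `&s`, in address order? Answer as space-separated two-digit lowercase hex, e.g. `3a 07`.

[0+:1] state=0 & 0x1 = 0x0; word=0x00
[1+:1] bank=1 & 0x1 = 0x1; word=0x02
[2+:2] err=-2 & 0x3 = 0x2; word=0x0a
[4+:2] slot=0 & 0x3 = 0x0; word=0x0a
[6+:2] chan=-1 & 0x3 = 0x3; word=0xca
word = 0xca → little-endian bytes:
  [0]=0xca

ca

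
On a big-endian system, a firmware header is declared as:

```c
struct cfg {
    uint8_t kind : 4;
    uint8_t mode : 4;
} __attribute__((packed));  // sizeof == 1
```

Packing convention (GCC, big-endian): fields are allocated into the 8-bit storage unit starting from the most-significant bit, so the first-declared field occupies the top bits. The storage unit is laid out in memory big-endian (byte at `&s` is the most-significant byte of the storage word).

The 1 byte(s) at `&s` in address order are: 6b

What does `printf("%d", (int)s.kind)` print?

[0]=0x6b (big-endian) → word 0x6b
kind [4+:4] = (word>>4) & 0xf = 6  ←
mode [0+:4] = (word>>0) & 0xf = 11

6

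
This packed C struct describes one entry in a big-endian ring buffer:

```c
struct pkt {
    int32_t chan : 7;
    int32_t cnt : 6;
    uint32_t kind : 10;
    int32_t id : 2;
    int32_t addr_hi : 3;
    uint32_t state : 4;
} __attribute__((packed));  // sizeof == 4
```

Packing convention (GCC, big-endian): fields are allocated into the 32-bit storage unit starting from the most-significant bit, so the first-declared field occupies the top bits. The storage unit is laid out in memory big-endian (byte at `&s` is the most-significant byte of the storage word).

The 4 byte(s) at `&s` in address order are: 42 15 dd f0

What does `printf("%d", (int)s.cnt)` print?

2

[0]=0x42 [1]=0x15 [2]=0xdd [3]=0xf0 (big-endian) → word 0x4215ddf0
chan:7 @ bit 25 → (0x4215ddf0>>25)&0x7f = 0x21
cnt:6 @ bit 19 → (0x4215ddf0>>19)&0x3f = 0x2  ←
kind:10 @ bit 9 → (0x4215ddf0>>9)&0x3ff = 0x2ee
id:2 @ bit 7 → (0x4215ddf0>>7)&0x3 = 0x3
addr_hi:3 @ bit 4 → (0x4215ddf0>>4)&0x7 = 0x7
state:4 @ bit 0 → (0x4215ddf0>>0)&0xf = 0x0
cnt signed 6b, MSB=0: value = 2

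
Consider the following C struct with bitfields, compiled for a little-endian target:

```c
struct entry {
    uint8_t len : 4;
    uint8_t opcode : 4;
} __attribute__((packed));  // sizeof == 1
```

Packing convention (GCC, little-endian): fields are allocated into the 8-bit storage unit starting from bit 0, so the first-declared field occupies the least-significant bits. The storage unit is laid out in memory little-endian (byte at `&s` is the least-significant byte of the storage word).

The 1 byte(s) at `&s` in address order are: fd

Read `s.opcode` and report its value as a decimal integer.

15

[0]=0xfd (little-endian) → word 0xfd
len:4 @ bit 0 → (0xfd>>0)&0xf = 0xd
opcode:4 @ bit 4 → (0xfd>>4)&0xf = 0xf  ←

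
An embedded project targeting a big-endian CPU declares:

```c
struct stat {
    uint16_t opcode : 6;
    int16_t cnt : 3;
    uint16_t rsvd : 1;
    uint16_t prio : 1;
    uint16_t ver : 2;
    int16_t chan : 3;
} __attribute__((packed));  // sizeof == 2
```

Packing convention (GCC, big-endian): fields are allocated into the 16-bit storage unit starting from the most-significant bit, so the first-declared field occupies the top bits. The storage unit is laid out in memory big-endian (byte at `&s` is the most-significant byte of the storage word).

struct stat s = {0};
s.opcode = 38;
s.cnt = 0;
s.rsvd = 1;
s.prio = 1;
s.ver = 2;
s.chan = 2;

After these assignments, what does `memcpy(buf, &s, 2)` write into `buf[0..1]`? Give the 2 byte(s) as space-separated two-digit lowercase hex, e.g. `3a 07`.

[10+:6] opcode=38 & 0x3f = 0x26; word=0x9800
[7+:3] cnt=0 & 0x7 = 0x0; word=0x9800
[6+:1] rsvd=1 & 0x1 = 0x1; word=0x9840
[5+:1] prio=1 & 0x1 = 0x1; word=0x9860
[3+:2] ver=2 & 0x3 = 0x2; word=0x9870
[0+:3] chan=2 & 0x7 = 0x2; word=0x9872
word = 0x9872 → big-endian bytes:
  [0]=0x98  [1]=0x72

98 72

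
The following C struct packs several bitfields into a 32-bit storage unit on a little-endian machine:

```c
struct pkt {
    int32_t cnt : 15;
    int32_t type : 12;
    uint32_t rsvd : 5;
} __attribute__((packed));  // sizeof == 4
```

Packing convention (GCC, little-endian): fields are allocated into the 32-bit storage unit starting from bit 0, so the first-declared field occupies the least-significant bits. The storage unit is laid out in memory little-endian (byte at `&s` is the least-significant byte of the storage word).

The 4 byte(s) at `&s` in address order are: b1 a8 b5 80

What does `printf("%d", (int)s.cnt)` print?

10417

[0]=0xb1 [1]=0xa8 [2]=0xb5 [3]=0x80 (little-endian) → word 0x80b5a8b1
cnt [0+:15] = (word>>0) & 0x7fff = 10417  ←
type [15+:12] = (word>>15) & 0xfff = 363
rsvd [27+:5] = (word>>27) & 0x1f = 16
cnt signed 15b, MSB=0: value = 10417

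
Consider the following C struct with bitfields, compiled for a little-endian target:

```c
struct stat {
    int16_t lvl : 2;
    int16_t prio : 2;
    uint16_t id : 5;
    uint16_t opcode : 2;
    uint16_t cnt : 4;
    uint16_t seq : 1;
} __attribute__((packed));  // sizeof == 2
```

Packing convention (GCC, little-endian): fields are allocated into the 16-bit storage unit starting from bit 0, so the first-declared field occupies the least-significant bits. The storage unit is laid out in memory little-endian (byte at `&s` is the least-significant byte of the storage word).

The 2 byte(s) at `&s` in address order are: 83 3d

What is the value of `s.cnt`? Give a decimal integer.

7

[0]=0x83 [1]=0x3d (little-endian) → word 0x3d83
lvl:2 @ bit 0 → (0x3d83>>0)&0x3 = 0x3
prio:2 @ bit 2 → (0x3d83>>2)&0x3 = 0x0
id:5 @ bit 4 → (0x3d83>>4)&0x1f = 0x18
opcode:2 @ bit 9 → (0x3d83>>9)&0x3 = 0x2
cnt:4 @ bit 11 → (0x3d83>>11)&0xf = 0x7  ←
seq:1 @ bit 15 → (0x3d83>>15)&0x1 = 0x0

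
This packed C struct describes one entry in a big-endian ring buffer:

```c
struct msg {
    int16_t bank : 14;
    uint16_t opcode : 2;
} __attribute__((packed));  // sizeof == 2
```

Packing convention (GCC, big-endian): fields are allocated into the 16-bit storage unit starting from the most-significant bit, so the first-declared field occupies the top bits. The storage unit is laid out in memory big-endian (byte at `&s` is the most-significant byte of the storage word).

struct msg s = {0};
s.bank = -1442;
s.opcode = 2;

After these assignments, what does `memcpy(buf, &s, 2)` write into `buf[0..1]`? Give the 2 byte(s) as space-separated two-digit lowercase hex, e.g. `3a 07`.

e9 7a

bank (14b) val=-1442 bits=0x3a5e at bit 2: 0xe978
opcode (2b) val=2 bits=0x2 at bit 0: 0xe97a
word = 0xe97a → big-endian bytes:
  [0]=0xe9  [1]=0x7a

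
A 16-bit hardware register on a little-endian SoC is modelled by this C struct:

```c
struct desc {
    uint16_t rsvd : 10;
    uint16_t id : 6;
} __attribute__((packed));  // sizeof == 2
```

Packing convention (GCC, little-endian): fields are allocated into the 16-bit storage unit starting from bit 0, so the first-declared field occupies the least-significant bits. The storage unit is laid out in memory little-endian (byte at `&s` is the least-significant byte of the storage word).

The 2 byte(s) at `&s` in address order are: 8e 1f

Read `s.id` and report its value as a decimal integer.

[0]=0x8e [1]=0x1f (little-endian) → word 0x1f8e
rsvd:10 @ bit 0 → (0x1f8e>>0)&0x3ff = 0x38e
id:6 @ bit 10 → (0x1f8e>>10)&0x3f = 0x7  ←

7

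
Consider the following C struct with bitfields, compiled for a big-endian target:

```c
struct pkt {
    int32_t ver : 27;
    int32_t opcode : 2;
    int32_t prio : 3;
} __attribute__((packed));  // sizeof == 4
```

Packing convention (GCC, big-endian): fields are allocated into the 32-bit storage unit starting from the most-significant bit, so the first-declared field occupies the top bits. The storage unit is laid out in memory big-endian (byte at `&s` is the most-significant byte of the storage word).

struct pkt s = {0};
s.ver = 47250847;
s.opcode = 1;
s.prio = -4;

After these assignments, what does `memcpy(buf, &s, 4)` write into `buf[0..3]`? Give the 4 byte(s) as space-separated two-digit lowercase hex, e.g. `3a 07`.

5a 1f b3 ec

ver (27b) val=47250847 bits=0x2d0fd9f at bit 5: 0x5a1fb3e0
opcode (2b) val=1 bits=0x1 at bit 3: 0x5a1fb3e8
prio (3b) val=-4 bits=0x4 at bit 0: 0x5a1fb3ec
word = 0x5a1fb3ec → big-endian bytes:
  [0]=0x5a  [1]=0x1f  [2]=0xb3  [3]=0xec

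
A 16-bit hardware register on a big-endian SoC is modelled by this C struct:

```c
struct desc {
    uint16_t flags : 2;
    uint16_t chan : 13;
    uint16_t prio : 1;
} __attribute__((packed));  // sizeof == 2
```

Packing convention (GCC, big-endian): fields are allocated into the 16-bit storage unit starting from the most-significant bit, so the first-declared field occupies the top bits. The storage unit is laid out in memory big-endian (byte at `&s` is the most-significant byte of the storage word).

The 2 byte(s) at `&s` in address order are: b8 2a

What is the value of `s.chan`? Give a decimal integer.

7189

[0]=0xb8 [1]=0x2a (big-endian) → word 0xb82a
flags [14+:2] = (word>>14) & 0x3 = 2
chan [1+:13] = (word>>1) & 0x1fff = 7189  ←
prio [0+:1] = (word>>0) & 0x1 = 0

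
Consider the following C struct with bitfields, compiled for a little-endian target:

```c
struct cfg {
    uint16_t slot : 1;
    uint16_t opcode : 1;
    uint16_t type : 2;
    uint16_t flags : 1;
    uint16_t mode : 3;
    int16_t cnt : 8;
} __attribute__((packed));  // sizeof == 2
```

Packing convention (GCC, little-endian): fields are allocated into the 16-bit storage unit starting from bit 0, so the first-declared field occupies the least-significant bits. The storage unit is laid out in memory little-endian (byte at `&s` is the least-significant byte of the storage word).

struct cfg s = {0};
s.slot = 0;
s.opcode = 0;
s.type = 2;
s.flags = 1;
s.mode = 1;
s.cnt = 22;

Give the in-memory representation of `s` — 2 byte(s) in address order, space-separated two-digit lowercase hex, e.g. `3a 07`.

38 16

[0+:1] slot=0 & 0x1 = 0x0; word=0x0000
[1+:1] opcode=0 & 0x1 = 0x0; word=0x0000
[2+:2] type=2 & 0x3 = 0x2; word=0x0008
[4+:1] flags=1 & 0x1 = 0x1; word=0x0018
[5+:3] mode=1 & 0x7 = 0x1; word=0x0038
[8+:8] cnt=22 & 0xff = 0x16; word=0x1638
word = 0x1638 → little-endian bytes:
  [0]=0x38  [1]=0x16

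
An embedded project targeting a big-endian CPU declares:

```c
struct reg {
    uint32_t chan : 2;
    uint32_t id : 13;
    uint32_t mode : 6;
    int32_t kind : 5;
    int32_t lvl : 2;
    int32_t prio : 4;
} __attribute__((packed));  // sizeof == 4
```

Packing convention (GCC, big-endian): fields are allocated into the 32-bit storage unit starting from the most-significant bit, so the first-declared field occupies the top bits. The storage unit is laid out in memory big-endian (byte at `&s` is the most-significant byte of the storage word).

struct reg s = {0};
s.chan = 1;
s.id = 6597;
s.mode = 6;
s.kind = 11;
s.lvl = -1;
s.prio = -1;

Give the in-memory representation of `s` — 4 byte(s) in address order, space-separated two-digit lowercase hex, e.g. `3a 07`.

chan (2b) val=1 bits=0x1 at bit 30: 0x40000000
id (13b) val=6597 bits=0x19c5 at bit 17: 0x738a0000
mode (6b) val=6 bits=0x6 at bit 11: 0x738a3000
kind (5b) val=11 bits=0xb at bit 6: 0x738a32c0
lvl (2b) val=-1 bits=0x3 at bit 4: 0x738a32f0
prio (4b) val=-1 bits=0xf at bit 0: 0x738a32ff
word = 0x738a32ff → big-endian bytes:
  [0]=0x73  [1]=0x8a  [2]=0x32  [3]=0xff

73 8a 32 ff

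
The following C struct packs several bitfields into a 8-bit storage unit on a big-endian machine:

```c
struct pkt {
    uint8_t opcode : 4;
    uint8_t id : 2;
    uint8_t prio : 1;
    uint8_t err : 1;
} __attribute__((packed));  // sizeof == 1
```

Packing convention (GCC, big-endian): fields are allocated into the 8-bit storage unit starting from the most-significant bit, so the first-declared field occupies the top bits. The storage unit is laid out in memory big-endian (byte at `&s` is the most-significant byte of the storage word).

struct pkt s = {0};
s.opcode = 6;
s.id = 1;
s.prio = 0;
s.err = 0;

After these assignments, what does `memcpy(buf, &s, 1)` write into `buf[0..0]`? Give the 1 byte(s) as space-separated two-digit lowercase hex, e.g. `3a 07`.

opcode:4 = 6 → 0x6 << 4 → word 0x60
id:2 = 1 → 0x1 << 2 → word 0x64
prio:1 = 0 → 0x0 << 1 → word 0x64
err:1 = 0 → 0x0 << 0 → word 0x64
word = 0x64 → big-endian bytes:
  [0]=0x64

64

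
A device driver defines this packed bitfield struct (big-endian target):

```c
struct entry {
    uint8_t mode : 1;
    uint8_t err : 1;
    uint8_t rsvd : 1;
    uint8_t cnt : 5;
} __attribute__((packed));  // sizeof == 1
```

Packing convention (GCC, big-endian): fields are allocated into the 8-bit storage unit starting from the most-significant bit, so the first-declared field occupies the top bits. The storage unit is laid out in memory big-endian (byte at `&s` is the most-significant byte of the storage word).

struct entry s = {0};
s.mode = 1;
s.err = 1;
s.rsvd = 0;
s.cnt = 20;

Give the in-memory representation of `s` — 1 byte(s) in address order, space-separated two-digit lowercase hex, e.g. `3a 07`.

[7+:1] mode=1 & 0x1 = 0x1; word=0x80
[6+:1] err=1 & 0x1 = 0x1; word=0xc0
[5+:1] rsvd=0 & 0x1 = 0x0; word=0xc0
[0+:5] cnt=20 & 0x1f = 0x14; word=0xd4
word = 0xd4 → big-endian bytes:
  [0]=0xd4

d4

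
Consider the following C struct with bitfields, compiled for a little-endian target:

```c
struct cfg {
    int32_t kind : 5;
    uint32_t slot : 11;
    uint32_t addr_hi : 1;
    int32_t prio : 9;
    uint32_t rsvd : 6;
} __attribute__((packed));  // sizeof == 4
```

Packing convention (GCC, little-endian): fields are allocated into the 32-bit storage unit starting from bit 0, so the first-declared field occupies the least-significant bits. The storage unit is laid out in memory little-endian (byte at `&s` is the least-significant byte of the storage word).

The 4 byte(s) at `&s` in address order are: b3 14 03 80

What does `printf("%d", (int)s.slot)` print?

165

[0]=0xb3 [1]=0x14 [2]=0x03 [3]=0x80 (little-endian) → word 0x800314b3
kind:5 @ bit 0 → (0x800314b3>>0)&0x1f = 0x13
slot:11 @ bit 5 → (0x800314b3>>5)&0x7ff = 0xa5  ←
addr_hi:1 @ bit 16 → (0x800314b3>>16)&0x1 = 0x1
prio:9 @ bit 17 → (0x800314b3>>17)&0x1ff = 0x1
rsvd:6 @ bit 26 → (0x800314b3>>26)&0x3f = 0x20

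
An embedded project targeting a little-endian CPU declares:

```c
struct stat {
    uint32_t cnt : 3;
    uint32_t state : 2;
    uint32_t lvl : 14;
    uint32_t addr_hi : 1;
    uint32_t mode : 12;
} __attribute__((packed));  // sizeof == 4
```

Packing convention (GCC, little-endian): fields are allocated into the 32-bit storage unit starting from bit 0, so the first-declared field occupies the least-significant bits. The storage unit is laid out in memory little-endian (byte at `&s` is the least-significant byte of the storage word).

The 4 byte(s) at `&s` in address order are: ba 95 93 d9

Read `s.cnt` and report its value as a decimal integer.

2

[0]=0xba [1]=0x95 [2]=0x93 [3]=0xd9 (little-endian) → word 0xd99395ba
cnt [0+:3] = (word>>0) & 0x7 = 2  ←
state [3+:2] = (word>>3) & 0x3 = 3
lvl [5+:14] = (word>>5) & 0x3fff = 7341
addr_hi [19+:1] = (word>>19) & 0x1 = 0
mode [20+:12] = (word>>20) & 0xfff = 3481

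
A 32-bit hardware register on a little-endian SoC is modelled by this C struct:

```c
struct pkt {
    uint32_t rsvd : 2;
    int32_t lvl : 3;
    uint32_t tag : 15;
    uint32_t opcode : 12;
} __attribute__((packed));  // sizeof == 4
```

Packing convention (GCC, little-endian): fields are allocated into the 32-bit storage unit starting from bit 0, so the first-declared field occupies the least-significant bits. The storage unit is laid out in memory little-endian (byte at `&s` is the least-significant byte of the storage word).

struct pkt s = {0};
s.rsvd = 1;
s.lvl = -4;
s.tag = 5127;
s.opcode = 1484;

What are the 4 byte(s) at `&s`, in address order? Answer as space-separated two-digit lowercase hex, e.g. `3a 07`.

f1 80 c2 5c

rsvd (2b) val=1 bits=0x1 at bit 0: 0x00000001
lvl (3b) val=-4 bits=0x4 at bit 2: 0x00000011
tag (15b) val=5127 bits=0x1407 at bit 5: 0x000280f1
opcode (12b) val=1484 bits=0x5cc at bit 20: 0x5cc280f1
word = 0x5cc280f1 → little-endian bytes:
  [0]=0xf1  [1]=0x80  [2]=0xc2  [3]=0x5c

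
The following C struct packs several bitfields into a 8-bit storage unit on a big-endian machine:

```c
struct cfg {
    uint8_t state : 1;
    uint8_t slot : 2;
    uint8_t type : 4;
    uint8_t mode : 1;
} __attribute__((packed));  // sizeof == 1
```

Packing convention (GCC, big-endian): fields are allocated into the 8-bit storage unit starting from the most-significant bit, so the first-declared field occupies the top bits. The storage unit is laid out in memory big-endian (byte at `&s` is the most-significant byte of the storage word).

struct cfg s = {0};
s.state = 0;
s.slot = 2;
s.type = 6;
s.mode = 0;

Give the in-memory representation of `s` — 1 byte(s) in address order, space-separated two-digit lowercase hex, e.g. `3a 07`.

[7+:1] state=0 & 0x1 = 0x0; word=0x00
[5+:2] slot=2 & 0x3 = 0x2; word=0x40
[1+:4] type=6 & 0xf = 0x6; word=0x4c
[0+:1] mode=0 & 0x1 = 0x0; word=0x4c
word = 0x4c → big-endian bytes:
  [0]=0x4c

4c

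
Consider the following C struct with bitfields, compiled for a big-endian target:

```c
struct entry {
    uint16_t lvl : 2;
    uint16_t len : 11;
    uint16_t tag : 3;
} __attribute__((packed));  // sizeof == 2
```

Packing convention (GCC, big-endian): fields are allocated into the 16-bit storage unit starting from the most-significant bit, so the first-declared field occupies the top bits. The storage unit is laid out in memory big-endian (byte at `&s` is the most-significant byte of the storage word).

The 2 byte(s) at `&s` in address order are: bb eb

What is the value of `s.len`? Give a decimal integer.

1917

[0]=0xbb [1]=0xeb (big-endian) → word 0xbbeb
lvl:2 @ bit 14 → (0xbbeb>>14)&0x3 = 0x2
len:11 @ bit 3 → (0xbbeb>>3)&0x7ff = 0x77d  ←
tag:3 @ bit 0 → (0xbbeb>>0)&0x7 = 0x3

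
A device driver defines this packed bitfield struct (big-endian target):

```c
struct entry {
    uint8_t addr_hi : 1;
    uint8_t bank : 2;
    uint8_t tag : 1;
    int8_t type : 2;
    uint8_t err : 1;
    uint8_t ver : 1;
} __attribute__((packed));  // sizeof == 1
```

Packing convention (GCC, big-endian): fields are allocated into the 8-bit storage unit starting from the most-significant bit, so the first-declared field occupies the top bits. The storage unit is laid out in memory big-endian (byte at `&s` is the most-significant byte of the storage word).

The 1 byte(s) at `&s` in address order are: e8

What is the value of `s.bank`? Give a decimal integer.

3

[0]=0xe8 (big-endian) → word 0xe8
addr_hi:1 @ bit 7 → (0xe8>>7)&0x1 = 0x1
bank:2 @ bit 5 → (0xe8>>5)&0x3 = 0x3  ←
tag:1 @ bit 4 → (0xe8>>4)&0x1 = 0x0
type:2 @ bit 2 → (0xe8>>2)&0x3 = 0x2
err:1 @ bit 1 → (0xe8>>1)&0x1 = 0x0
ver:1 @ bit 0 → (0xe8>>0)&0x1 = 0x0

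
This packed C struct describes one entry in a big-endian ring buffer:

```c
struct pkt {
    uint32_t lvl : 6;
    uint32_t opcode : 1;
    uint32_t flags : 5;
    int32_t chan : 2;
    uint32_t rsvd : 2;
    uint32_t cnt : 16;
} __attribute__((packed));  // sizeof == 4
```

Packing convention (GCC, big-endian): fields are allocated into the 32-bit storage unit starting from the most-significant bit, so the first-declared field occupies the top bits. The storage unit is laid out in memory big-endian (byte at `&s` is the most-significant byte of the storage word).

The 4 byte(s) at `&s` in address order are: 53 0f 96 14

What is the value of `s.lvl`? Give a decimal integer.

[0]=0x53 [1]=0x0f [2]=0x96 [3]=0x14 (big-endian) → word 0x530f9614
lvl:6 @ bit 26 → (0x530f9614>>26)&0x3f = 0x14  ←
opcode:1 @ bit 25 → (0x530f9614>>25)&0x1 = 0x1
flags:5 @ bit 20 → (0x530f9614>>20)&0x1f = 0x10
chan:2 @ bit 18 → (0x530f9614>>18)&0x3 = 0x3
rsvd:2 @ bit 16 → (0x530f9614>>16)&0x3 = 0x3
cnt:16 @ bit 0 → (0x530f9614>>0)&0xffff = 0x9614

20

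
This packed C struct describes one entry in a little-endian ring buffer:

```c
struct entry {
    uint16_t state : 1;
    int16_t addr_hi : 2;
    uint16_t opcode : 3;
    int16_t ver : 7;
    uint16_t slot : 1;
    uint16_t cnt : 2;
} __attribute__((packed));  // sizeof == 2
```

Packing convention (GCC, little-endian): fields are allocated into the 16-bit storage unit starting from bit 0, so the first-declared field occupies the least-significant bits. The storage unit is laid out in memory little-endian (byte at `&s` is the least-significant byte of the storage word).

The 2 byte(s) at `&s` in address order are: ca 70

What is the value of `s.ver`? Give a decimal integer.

-61

[0]=0xca [1]=0x70 (little-endian) → word 0x70ca
state:1 @ bit 0 → (0x70ca>>0)&0x1 = 0x0
addr_hi:2 @ bit 1 → (0x70ca>>1)&0x3 = 0x1
opcode:3 @ bit 3 → (0x70ca>>3)&0x7 = 0x1
ver:7 @ bit 6 → (0x70ca>>6)&0x7f = 0x43  ←
slot:1 @ bit 13 → (0x70ca>>13)&0x1 = 0x1
cnt:2 @ bit 14 → (0x70ca>>14)&0x3 = 0x1
ver signed 7b, MSB=1: 67 - 128 = -61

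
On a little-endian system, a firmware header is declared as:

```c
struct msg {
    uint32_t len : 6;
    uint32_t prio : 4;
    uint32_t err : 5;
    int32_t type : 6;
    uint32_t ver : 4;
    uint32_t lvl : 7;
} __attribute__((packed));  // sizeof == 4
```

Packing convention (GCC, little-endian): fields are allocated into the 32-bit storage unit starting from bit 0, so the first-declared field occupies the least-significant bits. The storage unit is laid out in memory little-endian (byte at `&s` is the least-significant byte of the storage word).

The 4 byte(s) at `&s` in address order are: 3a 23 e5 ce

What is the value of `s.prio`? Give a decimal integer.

12

[0]=0x3a [1]=0x23 [2]=0xe5 [3]=0xce (little-endian) → word 0xcee5233a
len:6 @ bit 0 → (0xcee5233a>>0)&0x3f = 0x3a
prio:4 @ bit 6 → (0xcee5233a>>6)&0xf = 0xc  ←
err:5 @ bit 10 → (0xcee5233a>>10)&0x1f = 0x8
type:6 @ bit 15 → (0xcee5233a>>15)&0x3f = 0xa
ver:4 @ bit 21 → (0xcee5233a>>21)&0xf = 0x7
lvl:7 @ bit 25 → (0xcee5233a>>25)&0x7f = 0x67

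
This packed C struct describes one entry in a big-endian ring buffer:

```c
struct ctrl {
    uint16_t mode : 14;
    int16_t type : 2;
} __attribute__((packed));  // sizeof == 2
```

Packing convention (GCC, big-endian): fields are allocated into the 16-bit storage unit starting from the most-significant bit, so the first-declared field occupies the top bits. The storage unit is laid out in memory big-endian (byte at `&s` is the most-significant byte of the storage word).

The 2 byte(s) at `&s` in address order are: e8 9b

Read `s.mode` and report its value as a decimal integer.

[0]=0xe8 [1]=0x9b (big-endian) → word 0xe89b
mode:14 @ bit 2 → (0xe89b>>2)&0x3fff = 0x3a26  ←
type:2 @ bit 0 → (0xe89b>>0)&0x3 = 0x3

14886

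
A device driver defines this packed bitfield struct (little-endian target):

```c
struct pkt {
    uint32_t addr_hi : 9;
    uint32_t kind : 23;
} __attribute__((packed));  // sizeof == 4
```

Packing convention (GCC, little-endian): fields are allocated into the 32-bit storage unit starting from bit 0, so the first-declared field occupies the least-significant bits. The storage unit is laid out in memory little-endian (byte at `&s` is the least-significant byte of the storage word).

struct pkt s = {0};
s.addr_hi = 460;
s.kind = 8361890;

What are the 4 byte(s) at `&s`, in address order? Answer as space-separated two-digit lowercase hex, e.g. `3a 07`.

cc 45 2f ff

addr_hi (9b) val=460 bits=0x1cc at bit 0: 0x000001cc
kind (23b) val=8361890 bits=0x7f97a2 at bit 9: 0xff2f45cc
word = 0xff2f45cc → little-endian bytes:
  [0]=0xcc  [1]=0x45  [2]=0x2f  [3]=0xff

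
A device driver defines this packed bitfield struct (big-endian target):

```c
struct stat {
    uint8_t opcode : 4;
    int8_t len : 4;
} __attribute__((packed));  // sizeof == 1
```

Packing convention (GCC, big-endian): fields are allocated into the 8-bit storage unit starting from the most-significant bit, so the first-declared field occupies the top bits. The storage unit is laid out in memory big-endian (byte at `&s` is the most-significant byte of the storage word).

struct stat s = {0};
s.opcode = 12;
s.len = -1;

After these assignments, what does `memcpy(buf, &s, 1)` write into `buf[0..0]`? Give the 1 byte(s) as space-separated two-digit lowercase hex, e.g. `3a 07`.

opcode (4b) val=12 bits=0xc at bit 4: 0xc0
len (4b) val=-1 bits=0xf at bit 0: 0xcf
word = 0xcf → big-endian bytes:
  [0]=0xcf

cf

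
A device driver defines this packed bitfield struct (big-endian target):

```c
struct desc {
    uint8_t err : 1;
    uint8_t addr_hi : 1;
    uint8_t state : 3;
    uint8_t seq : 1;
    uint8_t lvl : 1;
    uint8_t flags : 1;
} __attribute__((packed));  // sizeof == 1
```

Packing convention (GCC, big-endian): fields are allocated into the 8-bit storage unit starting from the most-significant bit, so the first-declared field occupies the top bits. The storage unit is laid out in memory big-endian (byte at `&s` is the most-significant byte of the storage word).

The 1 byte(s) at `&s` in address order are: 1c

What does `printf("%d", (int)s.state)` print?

3

[0]=0x1c (big-endian) → word 0x1c
err [7+:1] = (word>>7) & 0x1 = 0
addr_hi [6+:1] = (word>>6) & 0x1 = 0
state [3+:3] = (word>>3) & 0x7 = 3  ←
seq [2+:1] = (word>>2) & 0x1 = 1
lvl [1+:1] = (word>>1) & 0x1 = 0
flags [0+:1] = (word>>0) & 0x1 = 0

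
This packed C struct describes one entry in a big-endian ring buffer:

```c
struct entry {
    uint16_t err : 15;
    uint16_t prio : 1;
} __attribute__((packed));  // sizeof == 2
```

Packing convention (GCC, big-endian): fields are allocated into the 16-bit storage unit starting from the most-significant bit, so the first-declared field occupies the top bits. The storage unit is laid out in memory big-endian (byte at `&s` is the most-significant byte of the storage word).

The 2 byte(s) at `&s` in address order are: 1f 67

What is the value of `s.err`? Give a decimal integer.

4019

[0]=0x1f [1]=0x67 (big-endian) → word 0x1f67
err:15 @ bit 1 → (0x1f67>>1)&0x7fff = 0xfb3  ←
prio:1 @ bit 0 → (0x1f67>>0)&0x1 = 0x1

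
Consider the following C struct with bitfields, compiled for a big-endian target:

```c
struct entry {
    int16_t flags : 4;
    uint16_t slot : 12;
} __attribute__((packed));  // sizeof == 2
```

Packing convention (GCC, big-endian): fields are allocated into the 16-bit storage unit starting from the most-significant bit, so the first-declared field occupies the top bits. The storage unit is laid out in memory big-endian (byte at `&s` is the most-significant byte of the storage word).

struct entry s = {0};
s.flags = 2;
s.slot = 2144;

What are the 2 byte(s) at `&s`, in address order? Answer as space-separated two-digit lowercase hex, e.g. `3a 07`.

28 60

[12+:4] flags=2 & 0xf = 0x2; word=0x2000
[0+:12] slot=2144 & 0xfff = 0x860; word=0x2860
word = 0x2860 → big-endian bytes:
  [0]=0x28  [1]=0x60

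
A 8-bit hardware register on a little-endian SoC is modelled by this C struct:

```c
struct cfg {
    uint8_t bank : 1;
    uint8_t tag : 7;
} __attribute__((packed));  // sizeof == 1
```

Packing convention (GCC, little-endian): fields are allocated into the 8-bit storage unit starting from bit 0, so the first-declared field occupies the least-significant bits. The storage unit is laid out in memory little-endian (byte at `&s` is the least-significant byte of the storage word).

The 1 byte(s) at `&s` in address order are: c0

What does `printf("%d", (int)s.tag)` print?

[0]=0xc0 (little-endian) → word 0xc0
bank:1 @ bit 0 → (0xc0>>0)&0x1 = 0x0
tag:7 @ bit 1 → (0xc0>>1)&0x7f = 0x60  ←

96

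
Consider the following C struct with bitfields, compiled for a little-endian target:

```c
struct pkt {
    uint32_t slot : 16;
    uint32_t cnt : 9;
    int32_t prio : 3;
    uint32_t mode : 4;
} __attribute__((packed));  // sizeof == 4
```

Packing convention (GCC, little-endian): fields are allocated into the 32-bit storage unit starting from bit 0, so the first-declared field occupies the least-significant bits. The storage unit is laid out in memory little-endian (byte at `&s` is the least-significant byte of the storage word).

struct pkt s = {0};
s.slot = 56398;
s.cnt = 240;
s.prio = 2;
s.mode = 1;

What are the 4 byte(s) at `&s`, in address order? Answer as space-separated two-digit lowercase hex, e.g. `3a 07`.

slot:16 = 56398 → 0xdc4e << 0 → word 0x0000dc4e
cnt:9 = 240 → 0xf0 << 16 → word 0x00f0dc4e
prio:3 = 2 → 0x2 << 25 → word 0x04f0dc4e
mode:4 = 1 → 0x1 << 28 → word 0x14f0dc4e
word = 0x14f0dc4e → little-endian bytes:
  [0]=0x4e  [1]=0xdc  [2]=0xf0  [3]=0x14

4e dc f0 14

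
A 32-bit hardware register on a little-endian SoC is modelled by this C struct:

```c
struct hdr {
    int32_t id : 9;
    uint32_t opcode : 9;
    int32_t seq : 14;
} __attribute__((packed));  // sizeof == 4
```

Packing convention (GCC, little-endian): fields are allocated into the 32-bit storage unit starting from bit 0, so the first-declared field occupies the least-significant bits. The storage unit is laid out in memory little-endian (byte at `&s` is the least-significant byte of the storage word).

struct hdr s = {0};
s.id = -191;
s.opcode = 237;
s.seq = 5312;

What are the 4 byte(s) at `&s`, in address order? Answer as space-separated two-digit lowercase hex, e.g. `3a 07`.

id:9 = -191 → 0x141 << 0 → word 0x00000141
opcode:9 = 237 → 0xed << 9 → word 0x0001db41
seq:14 = 5312 → 0x14c0 << 18 → word 0x5301db41
word = 0x5301db41 → little-endian bytes:
  [0]=0x41  [1]=0xdb  [2]=0x01  [3]=0x53

41 db 01 53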